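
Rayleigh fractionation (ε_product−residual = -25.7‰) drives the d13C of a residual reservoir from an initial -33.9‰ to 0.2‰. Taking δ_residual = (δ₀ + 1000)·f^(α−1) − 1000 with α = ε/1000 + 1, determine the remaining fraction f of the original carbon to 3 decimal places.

0.259

α − 1 = ε/1000 = -0.0257
(δ_res + 1000)/(δ₀ + 1000) = (0.2 + 1000)/(-33.9 + 1000) = 1000.2/966.1 = 1.035297
f = 1.035297^(1/-0.0257) = exp(ln(1.035297)/-0.0257) = exp(0.03469/-0.0257)
f = exp(-1.3497) = 0.2593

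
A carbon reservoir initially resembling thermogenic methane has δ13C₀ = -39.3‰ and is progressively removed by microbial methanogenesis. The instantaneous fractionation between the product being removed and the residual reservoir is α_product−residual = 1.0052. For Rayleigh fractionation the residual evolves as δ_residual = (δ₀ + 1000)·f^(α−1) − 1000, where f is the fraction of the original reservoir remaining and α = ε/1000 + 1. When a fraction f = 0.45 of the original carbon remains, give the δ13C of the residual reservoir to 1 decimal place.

-43.3‰

Rayleigh residual: δ_res = (δ₀ + 1000)·f^(α−1) − 1000
α − 1 = 0.00520
f^(α−1) = 0.45^(0.00520) = 0.995856
δ_res = (-39.3 + 1000) × 0.995856 − 1000 = 956.719 − 1000 = -43.28‰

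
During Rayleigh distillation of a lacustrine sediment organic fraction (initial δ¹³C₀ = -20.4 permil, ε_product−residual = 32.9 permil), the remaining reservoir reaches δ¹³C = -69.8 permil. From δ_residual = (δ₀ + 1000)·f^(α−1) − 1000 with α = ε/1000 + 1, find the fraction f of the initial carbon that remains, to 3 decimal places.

α − 1 = ε/1000 = 0.0329
(δ_res + 1000)/(δ₀ + 1000) = (-69.8 + 1000)/(-20.4 + 1000) = 930.2/979.6 = 0.949571
f = 0.949571^(1/0.0329) = exp(ln(0.949571)/0.0329) = exp(-0.05174/0.0329)
f = exp(-1.5728) = 0.2075

0.207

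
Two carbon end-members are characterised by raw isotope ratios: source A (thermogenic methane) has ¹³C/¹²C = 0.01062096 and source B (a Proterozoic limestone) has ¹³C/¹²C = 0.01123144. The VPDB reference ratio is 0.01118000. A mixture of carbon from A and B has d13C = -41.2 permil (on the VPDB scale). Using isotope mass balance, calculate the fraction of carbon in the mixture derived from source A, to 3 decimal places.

δ_A = (0.01062096/0.01118000 − 1)×1000 = (0.949996 − 1)×1000 = -50.004 permil
δ_B = (0.01123144/0.01118000 − 1)×1000 = (1.004601 − 1)×1000 = 4.601 permil
f_A = (δ_mix − δ_B)/(δ_A − δ_B) = (-41.2 − (4.601))/(-50.004 − (4.601))
f_A = -45.801 / -54.605 = 0.8388

0.839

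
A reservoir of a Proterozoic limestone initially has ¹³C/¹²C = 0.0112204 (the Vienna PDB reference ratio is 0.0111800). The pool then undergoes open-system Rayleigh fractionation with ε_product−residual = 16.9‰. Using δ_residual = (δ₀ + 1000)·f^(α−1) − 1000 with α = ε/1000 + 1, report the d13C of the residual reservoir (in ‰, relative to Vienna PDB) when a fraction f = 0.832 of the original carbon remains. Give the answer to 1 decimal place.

δ₀ = (0.0112204/0.0111800 − 1)×1000 = (1.003614 − 1)×1000 = 3.614‰
α − 1 = ε/1000 = 0.0169
f^(α−1) = 0.832^(0.0169) = 0.996897
δ_res = (3.614 + 1000) × 0.996897 − 1000 = 1000.499 − 1000 = 0.50‰

0.5‰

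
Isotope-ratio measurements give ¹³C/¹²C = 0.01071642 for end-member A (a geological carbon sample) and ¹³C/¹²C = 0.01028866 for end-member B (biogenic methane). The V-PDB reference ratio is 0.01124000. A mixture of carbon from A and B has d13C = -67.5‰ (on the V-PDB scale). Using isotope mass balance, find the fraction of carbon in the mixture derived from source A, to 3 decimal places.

δ_A = (0.01071642/0.01124000 − 1)×1000 = (0.953418 − 1)×1000 = -46.582‰
δ_B = (0.01028866/0.01124000 − 1)×1000 = (0.915361 − 1)×1000 = -84.639‰
f_A = (δ_mix − δ_B)/(δ_A − δ_B) = (-67.5 − (-84.639))/(-46.582 − (-84.639))
f_A = 17.139 / 38.057 = 0.4503

0.450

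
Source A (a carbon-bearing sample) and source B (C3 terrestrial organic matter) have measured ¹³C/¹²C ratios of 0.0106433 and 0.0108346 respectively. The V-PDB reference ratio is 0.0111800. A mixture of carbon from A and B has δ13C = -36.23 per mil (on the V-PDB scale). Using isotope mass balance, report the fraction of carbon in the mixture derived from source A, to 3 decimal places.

δ_A = (0.0106433/0.0111800 − 1)×1000 = (0.951995 − 1)×1000 = -48.005 per mil
δ_B = (0.0108346/0.0111800 − 1)×1000 = (0.969106 − 1)×1000 = -30.894 per mil
f_A = (δ_mix − δ_B)/(δ_A − δ_B) = (-36.23 − (-30.894))/(-48.005 − (-30.894))
f_A = -5.336 / -17.111 = 0.3118

0.312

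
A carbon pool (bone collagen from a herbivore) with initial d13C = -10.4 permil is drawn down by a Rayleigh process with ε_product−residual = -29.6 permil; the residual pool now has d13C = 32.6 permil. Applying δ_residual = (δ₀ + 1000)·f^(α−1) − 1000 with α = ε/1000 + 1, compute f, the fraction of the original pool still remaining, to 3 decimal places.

0.238

α − 1 = ε/1000 = -0.0296
(δ_res + 1000)/(δ₀ + 1000) = (32.6 + 1000)/(-10.4 + 1000) = 1032.6/989.6 = 1.043452
f = 1.043452^(1/-0.0296) = exp(ln(1.043452)/-0.0296) = exp(0.04253/-0.0296)
f = exp(-1.4370) = 0.2376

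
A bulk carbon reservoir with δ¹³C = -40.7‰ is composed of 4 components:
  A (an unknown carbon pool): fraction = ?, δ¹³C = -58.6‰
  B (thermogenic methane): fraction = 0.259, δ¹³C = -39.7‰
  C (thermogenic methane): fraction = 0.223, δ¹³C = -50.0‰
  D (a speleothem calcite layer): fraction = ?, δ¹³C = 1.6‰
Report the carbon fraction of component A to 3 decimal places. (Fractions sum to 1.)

0.334

Let f_A and f_D be the unknown fractions; fractions sum to 1 so f_A + f_D = 0.518.
Mass balance: Σ fᵢ·δᵢ = δ_bulk ⇒ f_A·(-58.6) + f_D·(1.6) = -40.7 − (-21.432) = -19.268
Substitute f_D = 0.518 − f_A:
f_A·(-58.6 − 1.6) = -19.268 − 0.518×(1.6) = -20.097
f_A = -20.097 / -60.2 = 0.3338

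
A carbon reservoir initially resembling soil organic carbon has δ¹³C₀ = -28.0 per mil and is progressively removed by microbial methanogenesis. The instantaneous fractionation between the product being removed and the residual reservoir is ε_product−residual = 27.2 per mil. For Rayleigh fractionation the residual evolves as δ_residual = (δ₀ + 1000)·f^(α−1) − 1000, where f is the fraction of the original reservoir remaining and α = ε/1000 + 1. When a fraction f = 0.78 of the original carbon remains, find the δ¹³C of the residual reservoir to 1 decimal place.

-34.5 per mil

Rayleigh residual: δ_res = (δ₀ + 1000)·f^(α−1) − 1000
α = ε/1000 + 1 = 1.02720, so α − 1 = 0.02720
f^(α−1) = 0.78^(0.02720) = 0.993265
δ_res = (-28.0 + 1000) × 0.993265 − 1000 = 965.453 − 1000 = -34.55 per mil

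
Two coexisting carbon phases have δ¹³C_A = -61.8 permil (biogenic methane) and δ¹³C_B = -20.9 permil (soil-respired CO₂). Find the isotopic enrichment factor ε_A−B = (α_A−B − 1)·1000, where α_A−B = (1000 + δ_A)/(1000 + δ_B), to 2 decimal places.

α_A−B = (1000 + -61.8) / (1000 + -20.9) = 938.2 / 979.1 = 0.958227
ε_A−B = (0.958227 − 1) × 1000 = -41.773 permil
(The approximation ε ≈ δ_A − δ_B would give -40.9 permil.)

-41.77 permil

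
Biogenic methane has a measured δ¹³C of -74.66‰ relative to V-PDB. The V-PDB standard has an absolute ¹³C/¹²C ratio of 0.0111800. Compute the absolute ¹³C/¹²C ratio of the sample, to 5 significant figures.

R_sample = R_standard × (δ¹³C/1000 + 1)
R_sample = 0.0111800 × (-74.66/1000 + 1) = 0.0111800 × 0.925340
R_sample = 0.0103453

0.010345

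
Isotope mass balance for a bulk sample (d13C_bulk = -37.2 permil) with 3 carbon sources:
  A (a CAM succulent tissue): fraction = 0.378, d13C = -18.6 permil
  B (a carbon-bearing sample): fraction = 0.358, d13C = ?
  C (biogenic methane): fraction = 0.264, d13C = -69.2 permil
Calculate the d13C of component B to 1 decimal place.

-33.2 permil

Isotope mass balance: δ_bulk = Σ fᵢ·δᵢ.
-37.2 = 0.378×(-18.6) + 0.358×δ_B + 0.264×(-69.2)
0.358·δ_B = -37.2 − (-25.300) = -11.900
δ_B = -11.900 / 0.358 = -33.24 permil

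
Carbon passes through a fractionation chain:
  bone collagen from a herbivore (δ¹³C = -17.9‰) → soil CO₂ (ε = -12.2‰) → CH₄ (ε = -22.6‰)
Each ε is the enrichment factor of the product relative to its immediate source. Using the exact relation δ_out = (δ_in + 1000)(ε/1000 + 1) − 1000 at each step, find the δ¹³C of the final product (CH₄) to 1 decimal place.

-51.8‰

step 1: δ = (-17.90 + 1000)·(-12.2/1000 + 1) − 1000 = -29.88‰
step 2: δ = (-29.88 + 1000)·(-22.6/1000 + 1) − 1000 = -51.81‰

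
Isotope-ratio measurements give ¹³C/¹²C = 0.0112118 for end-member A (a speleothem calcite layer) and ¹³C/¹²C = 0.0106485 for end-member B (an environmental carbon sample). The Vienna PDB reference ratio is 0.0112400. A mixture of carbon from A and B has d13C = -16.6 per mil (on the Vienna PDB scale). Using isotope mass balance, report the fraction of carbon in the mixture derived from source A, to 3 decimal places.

δ_A = (0.0112118/0.0112400 − 1)×1000 = (0.997491 − 1)×1000 = -2.509 per mil
δ_B = (0.0106485/0.0112400 − 1)×1000 = (0.947375 − 1)×1000 = -52.625 per mil
f_A = (δ_mix − δ_B)/(δ_A − δ_B) = (-16.6 − (-52.625))/(-2.509 − (-52.625))
f_A = 36.025 / 50.116 = 0.7188

0.719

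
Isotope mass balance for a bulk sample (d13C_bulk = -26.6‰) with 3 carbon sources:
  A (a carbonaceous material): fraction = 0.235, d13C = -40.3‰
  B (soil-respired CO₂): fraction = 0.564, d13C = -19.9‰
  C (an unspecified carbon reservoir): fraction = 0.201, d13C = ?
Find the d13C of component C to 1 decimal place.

-29.4‰

Isotope mass balance: δ_bulk = Σ fᵢ·δᵢ.
-26.6 = 0.235×(-40.3) + 0.564×(-19.9) + 0.201×δ_C
0.201·δ_C = -26.6 − (-20.694) = -5.906
δ_C = -5.906 / 0.201 = -29.38‰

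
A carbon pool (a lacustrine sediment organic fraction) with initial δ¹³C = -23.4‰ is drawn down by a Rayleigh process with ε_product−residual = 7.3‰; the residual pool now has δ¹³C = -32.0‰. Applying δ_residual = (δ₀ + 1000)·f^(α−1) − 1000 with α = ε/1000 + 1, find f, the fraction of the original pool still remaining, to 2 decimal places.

α − 1 = ε/1000 = 0.0073
(δ_res + 1000)/(δ₀ + 1000) = (-32.0 + 1000)/(-23.4 + 1000) = 968.0/976.6 = 0.991194
f = 0.991194^(1/0.0073) = exp(ln(0.991194)/0.0073) = exp(-0.00885/0.0073)
f = exp(-1.2117) = 0.2977

0.30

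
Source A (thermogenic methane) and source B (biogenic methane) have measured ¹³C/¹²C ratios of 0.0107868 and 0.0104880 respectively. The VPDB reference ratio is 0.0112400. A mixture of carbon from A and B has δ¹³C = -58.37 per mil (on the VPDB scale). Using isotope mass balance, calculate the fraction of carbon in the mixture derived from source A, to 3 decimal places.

δ_A = (0.0107868/0.0112400 − 1)×1000 = (0.959680 − 1)×1000 = -40.320 per mil
δ_B = (0.0104880/0.0112400 − 1)×1000 = (0.933096 − 1)×1000 = -66.904 per mil
f_A = (δ_mix − δ_B)/(δ_A − δ_B) = (-58.37 − (-66.904))/(-40.320 − (-66.904))
f_A = 8.534 / 26.584 = 0.3210

0.321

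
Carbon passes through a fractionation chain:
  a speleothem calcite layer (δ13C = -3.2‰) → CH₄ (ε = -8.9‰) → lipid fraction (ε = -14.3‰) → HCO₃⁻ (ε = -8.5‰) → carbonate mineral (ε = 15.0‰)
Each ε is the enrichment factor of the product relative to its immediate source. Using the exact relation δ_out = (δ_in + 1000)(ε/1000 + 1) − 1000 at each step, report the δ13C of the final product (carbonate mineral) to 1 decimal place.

step 1: δ = (-3.20 + 1000)·(-8.9/1000 + 1) − 1000 = -12.07‰
step 2: δ = (-12.07 + 1000)·(-14.3/1000 + 1) − 1000 = -26.20‰
step 3: δ = (-26.20 + 1000)·(-8.5/1000 + 1) − 1000 = -34.48‰
step 4: δ = (-34.48 + 1000)·(15.0/1000 + 1) − 1000 = -19.99‰

-20.0‰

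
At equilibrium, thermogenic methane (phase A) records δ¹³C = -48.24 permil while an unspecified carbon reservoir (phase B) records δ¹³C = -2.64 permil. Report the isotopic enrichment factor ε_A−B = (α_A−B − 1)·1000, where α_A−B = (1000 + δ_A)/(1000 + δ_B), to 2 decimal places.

-45.72 permil

α_A−B = (1000 + -48.24) / (1000 + -2.64) = 951.76 / 997.36 = 0.954279
ε_A−B = (0.954279 − 1) × 1000 = -45.721 permil
(The approximation ε ≈ δ_A − δ_B would give -45.60 permil.)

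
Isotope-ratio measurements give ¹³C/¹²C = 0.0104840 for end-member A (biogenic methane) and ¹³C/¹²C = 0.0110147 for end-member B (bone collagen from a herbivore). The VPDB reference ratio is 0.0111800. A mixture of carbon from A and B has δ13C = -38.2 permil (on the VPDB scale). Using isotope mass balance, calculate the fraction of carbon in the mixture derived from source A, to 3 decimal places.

δ_A = (0.0104840/0.0111800 − 1)×1000 = (0.937746 − 1)×1000 = -62.254 permil
δ_B = (0.0110147/0.0111800 − 1)×1000 = (0.985215 − 1)×1000 = -14.785 permil
f_A = (δ_mix − δ_B)/(δ_A − δ_B) = (-38.2 − (-14.785))/(-62.254 − (-14.785))
f_A = -23.415 / -47.469 = 0.4933

0.493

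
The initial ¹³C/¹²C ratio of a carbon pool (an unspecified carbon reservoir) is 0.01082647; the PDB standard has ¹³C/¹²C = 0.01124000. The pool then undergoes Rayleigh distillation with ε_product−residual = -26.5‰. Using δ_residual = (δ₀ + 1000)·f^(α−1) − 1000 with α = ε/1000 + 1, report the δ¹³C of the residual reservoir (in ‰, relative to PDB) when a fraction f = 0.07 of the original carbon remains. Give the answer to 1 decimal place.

δ₀ = (0.01082647/0.01124000 − 1)×1000 = (0.963209 − 1)×1000 = -36.791‰
α − 1 = ε/1000 = -0.0265
f^(α−1) = 0.07^(-0.0265) = 1.073013
δ_res = (-36.791 + 1000) × 1.073013 − 1000 = 1033.536 − 1000 = 33.54‰

33.5‰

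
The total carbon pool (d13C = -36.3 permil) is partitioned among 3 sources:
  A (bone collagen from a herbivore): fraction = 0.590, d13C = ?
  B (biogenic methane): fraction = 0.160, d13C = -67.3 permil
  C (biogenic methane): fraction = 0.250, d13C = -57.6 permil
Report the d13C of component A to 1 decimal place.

Isotope mass balance: δ_bulk = Σ fᵢ·δᵢ.
-36.3 = 0.590×δ_A + 0.160×(-67.3) + 0.250×(-57.6)
0.590·δ_A = -36.3 − (-25.168) = -11.132
δ_A = -11.132 / 0.590 = -18.87 permil

-18.9 permil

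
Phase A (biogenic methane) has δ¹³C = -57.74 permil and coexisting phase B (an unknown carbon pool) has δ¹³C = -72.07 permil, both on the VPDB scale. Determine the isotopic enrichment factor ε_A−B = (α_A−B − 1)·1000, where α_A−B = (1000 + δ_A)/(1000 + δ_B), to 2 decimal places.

15.44 permil

α_A−B = (1000 + -57.74) / (1000 + -72.07) = 942.26 / 927.93 = 1.015443
ε_A−B = (1.015443 − 1) × 1000 = 15.443 permil
(The approximation ε ≈ δ_A − δ_B would give 14.33 permil.)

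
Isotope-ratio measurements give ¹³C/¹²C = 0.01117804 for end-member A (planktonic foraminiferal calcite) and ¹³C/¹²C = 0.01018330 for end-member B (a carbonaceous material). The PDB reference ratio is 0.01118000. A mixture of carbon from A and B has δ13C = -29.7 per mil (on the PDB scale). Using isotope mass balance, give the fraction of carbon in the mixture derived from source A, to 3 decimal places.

δ_A = (0.01117804/0.01118000 − 1)×1000 = (0.999825 − 1)×1000 = -0.175 per mil
δ_B = (0.01018330/0.01118000 − 1)×1000 = (0.910850 − 1)×1000 = -89.150 per mil
f_A = (δ_mix − δ_B)/(δ_A − δ_B) = (-29.7 − (-89.150))/(-0.175 − (-89.150))
f_A = 59.450 / 88.975 = 0.6682

0.668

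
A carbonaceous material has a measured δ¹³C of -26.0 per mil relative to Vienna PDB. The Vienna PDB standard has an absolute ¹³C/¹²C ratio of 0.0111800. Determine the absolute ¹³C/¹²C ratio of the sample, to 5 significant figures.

0.010889

R_sample = R_standard × (δ¹³C/1000 + 1)
R_sample = 0.0111800 × (-26.0/1000 + 1) = 0.0111800 × 0.974000
R_sample = 0.0108893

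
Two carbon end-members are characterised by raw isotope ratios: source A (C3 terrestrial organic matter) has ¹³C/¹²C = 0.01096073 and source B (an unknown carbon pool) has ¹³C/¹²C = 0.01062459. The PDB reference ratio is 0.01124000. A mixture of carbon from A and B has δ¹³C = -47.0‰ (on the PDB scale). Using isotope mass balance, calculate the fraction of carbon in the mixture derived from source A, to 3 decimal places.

0.259

δ_A = (0.01096073/0.01124000 − 1)×1000 = (0.975154 − 1)×1000 = -24.846‰
δ_B = (0.01062459/0.01124000 − 1)×1000 = (0.945248 − 1)×1000 = -54.752‰
f_A = (δ_mix − δ_B)/(δ_A − δ_B) = (-47.0 − (-54.752))/(-24.846 − (-54.752))
f_A = 7.752 / 29.906 = 0.2592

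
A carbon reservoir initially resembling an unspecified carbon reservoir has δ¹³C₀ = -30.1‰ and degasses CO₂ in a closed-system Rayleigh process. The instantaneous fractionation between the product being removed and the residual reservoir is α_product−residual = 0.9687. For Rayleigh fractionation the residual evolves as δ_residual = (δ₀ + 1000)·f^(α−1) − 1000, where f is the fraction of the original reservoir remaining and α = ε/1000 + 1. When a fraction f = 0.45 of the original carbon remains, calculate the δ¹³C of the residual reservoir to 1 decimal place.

Rayleigh residual: δ_res = (δ₀ + 1000)·f^(α−1) − 1000
α − 1 = -0.03130
f^(α−1) = 0.45^(-0.03130) = 1.025308
δ_res = (-30.1 + 1000) × 1.025308 − 1000 = 994.446 − 1000 = -5.55‰

-5.6‰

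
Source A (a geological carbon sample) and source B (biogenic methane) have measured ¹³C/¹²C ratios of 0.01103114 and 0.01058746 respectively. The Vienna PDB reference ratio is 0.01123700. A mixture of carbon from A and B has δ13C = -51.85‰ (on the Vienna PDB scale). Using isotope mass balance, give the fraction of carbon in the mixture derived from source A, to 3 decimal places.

0.151

δ_A = (0.01103114/0.01123700 − 1)×1000 = (0.981680 − 1)×1000 = -18.320‰
δ_B = (0.01058746/0.01123700 − 1)×1000 = (0.942196 − 1)×1000 = -57.804‰
f_A = (δ_mix − δ_B)/(δ_A − δ_B) = (-51.85 − (-57.804))/(-18.320 − (-57.804))
f_A = 5.954 / 39.484 = 0.1508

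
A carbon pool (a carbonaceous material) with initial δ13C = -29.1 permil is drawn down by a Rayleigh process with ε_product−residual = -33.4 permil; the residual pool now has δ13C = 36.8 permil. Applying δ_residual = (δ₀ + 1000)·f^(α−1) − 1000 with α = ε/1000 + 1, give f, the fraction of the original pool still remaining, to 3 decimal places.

0.140

α − 1 = ε/1000 = -0.0334
(δ_res + 1000)/(δ₀ + 1000) = (36.8 + 1000)/(-29.1 + 1000) = 1036.8/970.9 = 1.067875
f = 1.067875^(1/-0.0334) = exp(ln(1.067875)/-0.0334) = exp(0.06567/-0.0334)
f = exp(-1.9662) = 0.1400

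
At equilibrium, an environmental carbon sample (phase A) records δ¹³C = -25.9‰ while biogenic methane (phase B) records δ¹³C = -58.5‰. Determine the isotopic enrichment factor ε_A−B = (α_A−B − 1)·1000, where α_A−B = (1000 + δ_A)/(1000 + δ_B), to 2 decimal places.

α_A−B = (1000 + -25.9) / (1000 + -58.5) = 974.1 / 941.5 = 1.034626
ε_A−B = (1.034626 − 1) × 1000 = 34.626‰
(The approximation ε ≈ δ_A − δ_B would give 32.6‰.)

34.63‰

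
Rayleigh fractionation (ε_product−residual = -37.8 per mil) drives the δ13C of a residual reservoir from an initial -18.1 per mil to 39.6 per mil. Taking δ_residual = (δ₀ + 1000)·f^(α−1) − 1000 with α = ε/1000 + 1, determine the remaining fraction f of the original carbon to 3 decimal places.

0.221

α − 1 = ε/1000 = -0.0378
(δ_res + 1000)/(δ₀ + 1000) = (39.6 + 1000)/(-18.1 + 1000) = 1039.6/981.9 = 1.058764
f = 1.058764^(1/-0.0378) = exp(ln(1.058764)/-0.0378) = exp(0.05710/-0.0378)
f = exp(-1.5106) = 0.2208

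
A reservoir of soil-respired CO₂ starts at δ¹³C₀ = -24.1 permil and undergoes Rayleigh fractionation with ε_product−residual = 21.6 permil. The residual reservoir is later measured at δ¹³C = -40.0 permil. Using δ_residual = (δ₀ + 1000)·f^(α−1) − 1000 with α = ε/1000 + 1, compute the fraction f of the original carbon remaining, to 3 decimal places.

α − 1 = ε/1000 = 0.0216
(δ_res + 1000)/(δ₀ + 1000) = (-40.0 + 1000)/(-24.1 + 1000) = 960.0/975.9 = 0.983707
f = 0.983707^(1/0.0216) = exp(ln(0.983707)/0.0216) = exp(-0.01643/0.0216)
f = exp(-0.7605) = 0.4674

0.467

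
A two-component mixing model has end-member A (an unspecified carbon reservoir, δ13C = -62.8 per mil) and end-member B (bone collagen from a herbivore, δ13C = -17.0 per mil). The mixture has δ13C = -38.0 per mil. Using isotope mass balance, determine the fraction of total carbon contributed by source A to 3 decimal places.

0.459

δ_mix = f_A·δ_A + (1 − f_A)·δ_B  ⇒  f_A = (δ_mix − δ_B)/(δ_A − δ_B)
f_A = (-38.0 − (-17.0)) / (-62.8 − (-17.0))
f_A = -21.0 / -45.8 = 0.4585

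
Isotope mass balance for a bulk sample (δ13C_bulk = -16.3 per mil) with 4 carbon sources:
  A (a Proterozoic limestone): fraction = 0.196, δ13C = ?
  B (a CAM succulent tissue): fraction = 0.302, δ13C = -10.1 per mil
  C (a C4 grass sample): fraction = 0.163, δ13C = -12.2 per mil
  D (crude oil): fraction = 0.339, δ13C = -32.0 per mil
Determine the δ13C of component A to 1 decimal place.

-2.1 per mil

Isotope mass balance: δ_bulk = Σ fᵢ·δᵢ.
-16.3 = 0.196×δ_A + 0.302×(-10.1) + 0.163×(-12.2) + 0.339×(-32.0)
0.196·δ_A = -16.3 − (-15.887) = -0.413
δ_A = -0.413 / 0.196 = -2.11 per mil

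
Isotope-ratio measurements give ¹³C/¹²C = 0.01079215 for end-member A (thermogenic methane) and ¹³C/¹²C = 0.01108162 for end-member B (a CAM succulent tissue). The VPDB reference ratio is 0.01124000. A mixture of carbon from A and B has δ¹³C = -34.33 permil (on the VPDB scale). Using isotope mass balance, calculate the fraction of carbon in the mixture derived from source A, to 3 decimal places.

0.786

δ_A = (0.01079215/0.01124000 − 1)×1000 = (0.960156 − 1)×1000 = -39.844 permil
δ_B = (0.01108162/0.01124000 − 1)×1000 = (0.985909 − 1)×1000 = -14.091 permil
f_A = (δ_mix − δ_B)/(δ_A − δ_B) = (-34.33 − (-14.091))/(-39.844 − (-14.091))
f_A = -20.239 / -25.754 = 0.7859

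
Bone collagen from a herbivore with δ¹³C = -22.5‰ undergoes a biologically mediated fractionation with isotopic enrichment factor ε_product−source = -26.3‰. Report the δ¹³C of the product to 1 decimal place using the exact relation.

-48.2‰

To first order, δ_product ≈ δ_source + ε = -48.8‰.
Exactly, δ_product = (δ_source + 1000)·(ε/1000 + 1) − 1000.
δ_product = (-22.5 + 1000) × (-26.3/1000 + 1) − 1000
δ_product = -48.21‰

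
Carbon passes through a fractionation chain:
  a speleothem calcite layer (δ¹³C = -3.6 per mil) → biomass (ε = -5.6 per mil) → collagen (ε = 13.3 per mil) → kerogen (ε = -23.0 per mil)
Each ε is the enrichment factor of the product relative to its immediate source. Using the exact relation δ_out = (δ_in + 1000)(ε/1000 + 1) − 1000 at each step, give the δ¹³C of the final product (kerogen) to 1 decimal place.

step 1: δ = (-3.60 + 1000)·(-5.6/1000 + 1) − 1000 = -9.18 per mil
step 2: δ = (-9.18 + 1000)·(13.3/1000 + 1) − 1000 = 4.00 per mil
step 3: δ = (4.00 + 1000)·(-23.0/1000 + 1) − 1000 = -19.09 per mil

-19.1 per mil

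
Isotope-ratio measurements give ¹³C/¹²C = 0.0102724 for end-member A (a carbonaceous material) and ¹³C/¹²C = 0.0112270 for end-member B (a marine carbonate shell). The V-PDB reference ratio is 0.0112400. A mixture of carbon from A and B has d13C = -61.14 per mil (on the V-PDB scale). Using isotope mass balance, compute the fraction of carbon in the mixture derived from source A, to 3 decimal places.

δ_A = (0.0102724/0.0112400 − 1)×1000 = (0.913915 − 1)×1000 = -86.085 per mil
δ_B = (0.0112270/0.0112400 − 1)×1000 = (0.998843 − 1)×1000 = -1.157 per mil
f_A = (δ_mix − δ_B)/(δ_A − δ_B) = (-61.14 − (-1.157))/(-86.085 − (-1.157))
f_A = -59.983 / -84.929 = 0.7063

0.706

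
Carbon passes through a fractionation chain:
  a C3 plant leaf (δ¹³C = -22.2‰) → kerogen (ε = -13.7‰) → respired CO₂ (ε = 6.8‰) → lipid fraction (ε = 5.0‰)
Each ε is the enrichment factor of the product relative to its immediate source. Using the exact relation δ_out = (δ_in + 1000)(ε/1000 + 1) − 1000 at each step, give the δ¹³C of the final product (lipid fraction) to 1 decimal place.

-24.2‰

step 1: δ = (-22.20 + 1000)·(-13.7/1000 + 1) − 1000 = -35.60‰
step 2: δ = (-35.60 + 1000)·(6.8/1000 + 1) − 1000 = -29.04‰
step 3: δ = (-29.04 + 1000)·(5.0/1000 + 1) − 1000 = -24.18‰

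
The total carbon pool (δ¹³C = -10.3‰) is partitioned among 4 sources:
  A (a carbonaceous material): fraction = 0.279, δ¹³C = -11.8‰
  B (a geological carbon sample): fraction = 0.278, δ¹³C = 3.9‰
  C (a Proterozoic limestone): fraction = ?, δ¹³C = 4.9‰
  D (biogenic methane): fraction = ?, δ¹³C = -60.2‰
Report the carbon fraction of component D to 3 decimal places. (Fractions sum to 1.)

Let f_D and f_C be the unknown fractions; fractions sum to 1 so f_D + f_C = 0.443.
Mass balance: Σ fᵢ·δᵢ = δ_bulk ⇒ f_D·(-60.2) + f_C·(4.9) = -10.3 − (-2.208) = -8.092
Substitute f_C = 0.443 − f_D:
f_D·(-60.2 − 4.9) = -8.092 − 0.443×(4.9) = -10.263
f_D = -10.263 / -65.1 = 0.1576

0.158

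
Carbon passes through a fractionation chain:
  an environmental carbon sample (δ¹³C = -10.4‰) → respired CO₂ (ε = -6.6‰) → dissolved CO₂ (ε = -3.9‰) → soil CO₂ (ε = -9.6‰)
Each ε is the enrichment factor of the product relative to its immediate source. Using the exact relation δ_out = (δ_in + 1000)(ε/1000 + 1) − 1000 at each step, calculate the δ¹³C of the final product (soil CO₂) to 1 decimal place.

-30.2‰

step 1: δ = (-10.40 + 1000)·(-6.6/1000 + 1) − 1000 = -16.93‰
step 2: δ = (-16.93 + 1000)·(-3.9/1000 + 1) − 1000 = -20.77‰
step 3: δ = (-20.77 + 1000)·(-9.6/1000 + 1) − 1000 = -30.17‰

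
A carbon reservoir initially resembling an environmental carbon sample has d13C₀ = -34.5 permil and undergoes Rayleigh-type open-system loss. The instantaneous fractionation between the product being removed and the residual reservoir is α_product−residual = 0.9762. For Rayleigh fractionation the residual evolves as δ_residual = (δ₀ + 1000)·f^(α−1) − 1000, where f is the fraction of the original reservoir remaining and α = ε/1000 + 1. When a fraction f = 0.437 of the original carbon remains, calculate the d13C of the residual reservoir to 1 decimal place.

-15.3 permil

Rayleigh residual: δ_res = (δ₀ + 1000)·f^(α−1) − 1000
α − 1 = -0.02380
f^(α−1) = 0.437^(-0.02380) = 1.019898
δ_res = (-34.5 + 1000) × 1.019898 − 1000 = 984.711 − 1000 = -15.29 permil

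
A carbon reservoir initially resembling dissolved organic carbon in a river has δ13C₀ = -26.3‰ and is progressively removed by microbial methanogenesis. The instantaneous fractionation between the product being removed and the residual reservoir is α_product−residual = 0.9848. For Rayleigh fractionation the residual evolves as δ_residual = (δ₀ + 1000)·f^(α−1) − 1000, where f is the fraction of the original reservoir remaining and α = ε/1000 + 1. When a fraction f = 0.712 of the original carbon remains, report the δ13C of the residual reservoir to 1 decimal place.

Rayleigh residual: δ_res = (δ₀ + 1000)·f^(α−1) − 1000
α − 1 = -0.01520
f^(α−1) = 0.712^(-0.01520) = 1.005176
δ_res = (-26.3 + 1000) × 1.005176 − 1000 = 978.740 − 1000 = -21.26‰

-21.3‰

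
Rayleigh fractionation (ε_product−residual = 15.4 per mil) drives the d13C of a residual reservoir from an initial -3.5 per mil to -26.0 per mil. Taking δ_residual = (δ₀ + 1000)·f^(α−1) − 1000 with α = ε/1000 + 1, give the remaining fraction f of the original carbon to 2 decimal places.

0.23

α − 1 = ε/1000 = 0.0154
(δ_res + 1000)/(δ₀ + 1000) = (-26.0 + 1000)/(-3.5 + 1000) = 974.0/996.5 = 0.977421
f = 0.977421^(1/0.0154) = exp(ln(0.977421)/0.0154) = exp(-0.02284/0.0154)
f = exp(-1.4830) = 0.2270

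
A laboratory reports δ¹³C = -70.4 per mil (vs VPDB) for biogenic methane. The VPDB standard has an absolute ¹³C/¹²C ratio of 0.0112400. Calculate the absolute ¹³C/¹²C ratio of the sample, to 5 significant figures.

0.010449

R_sample = R_standard × (δ¹³C/1000 + 1)
R_sample = 0.0112400 × (-70.4/1000 + 1) = 0.0112400 × 0.929600
R_sample = 0.0104487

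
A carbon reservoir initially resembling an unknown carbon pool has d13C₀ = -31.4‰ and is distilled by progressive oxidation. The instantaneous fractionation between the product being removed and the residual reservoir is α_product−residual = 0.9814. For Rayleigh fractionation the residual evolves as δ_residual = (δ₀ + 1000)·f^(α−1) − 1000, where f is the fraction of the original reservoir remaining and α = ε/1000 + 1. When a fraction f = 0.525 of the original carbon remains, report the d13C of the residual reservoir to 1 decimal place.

Rayleigh residual: δ_res = (δ₀ + 1000)·f^(α−1) − 1000
α − 1 = -0.01860
f^(α−1) = 0.525^(-0.01860) = 1.012057
δ_res = (-31.4 + 1000) × 1.012057 − 1000 = 980.279 − 1000 = -19.72‰

-19.7‰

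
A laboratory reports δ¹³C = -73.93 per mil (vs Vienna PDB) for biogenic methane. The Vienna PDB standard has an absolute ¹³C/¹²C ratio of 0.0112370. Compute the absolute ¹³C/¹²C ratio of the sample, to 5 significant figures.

R_sample = R_standard × (δ¹³C/1000 + 1)
R_sample = 0.0112370 × (-73.93/1000 + 1) = 0.0112370 × 0.926070
R_sample = 0.0104062

0.010406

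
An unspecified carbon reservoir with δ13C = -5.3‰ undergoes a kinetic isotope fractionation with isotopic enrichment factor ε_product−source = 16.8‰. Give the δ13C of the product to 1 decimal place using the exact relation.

To first order, δ_product ≈ δ_source + ε = 11.5‰.
Exactly, δ_product = (δ_source + 1000)·(ε/1000 + 1) − 1000.
δ_product = (-5.3 + 1000) × (16.8/1000 + 1) − 1000
δ_product = 11.41‰

11.4‰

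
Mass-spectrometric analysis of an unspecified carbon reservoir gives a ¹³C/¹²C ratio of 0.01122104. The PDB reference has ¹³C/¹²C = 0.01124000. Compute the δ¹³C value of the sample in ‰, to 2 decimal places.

δ¹³C = (R_sample / R_standard − 1) × 1000
R_sample / R_standard = 0.01122104 / 0.01124000 = 0.998313
δ¹³C = (0.998313 − 1) × 1000 = -1.687‰

-1.69‰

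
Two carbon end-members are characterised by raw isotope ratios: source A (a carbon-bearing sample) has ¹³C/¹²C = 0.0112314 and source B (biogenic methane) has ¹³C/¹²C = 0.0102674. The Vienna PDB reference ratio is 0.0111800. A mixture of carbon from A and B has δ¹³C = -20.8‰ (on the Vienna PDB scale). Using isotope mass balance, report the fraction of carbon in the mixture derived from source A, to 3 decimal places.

δ_A = (0.0112314/0.0111800 − 1)×1000 = (1.004597 − 1)×1000 = 4.597‰
δ_B = (0.0102674/0.0111800 − 1)×1000 = (0.918372 − 1)×1000 = -81.628‰
f_A = (δ_mix − δ_B)/(δ_A − δ_B) = (-20.8 − (-81.628))/(4.597 − (-81.628))
f_A = 60.828 / 86.225 = 0.7055

0.705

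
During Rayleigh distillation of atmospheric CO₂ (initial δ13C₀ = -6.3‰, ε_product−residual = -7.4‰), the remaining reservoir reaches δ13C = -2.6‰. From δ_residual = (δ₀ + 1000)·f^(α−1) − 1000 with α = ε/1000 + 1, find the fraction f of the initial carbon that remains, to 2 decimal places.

0.61

α − 1 = ε/1000 = -0.0074
(δ_res + 1000)/(δ₀ + 1000) = (-2.6 + 1000)/(-6.3 + 1000) = 997.4/993.7 = 1.003723
f = 1.003723^(1/-0.0074) = exp(ln(1.003723)/-0.0074) = exp(0.00372/-0.0074)
f = exp(-0.5022) = 0.6052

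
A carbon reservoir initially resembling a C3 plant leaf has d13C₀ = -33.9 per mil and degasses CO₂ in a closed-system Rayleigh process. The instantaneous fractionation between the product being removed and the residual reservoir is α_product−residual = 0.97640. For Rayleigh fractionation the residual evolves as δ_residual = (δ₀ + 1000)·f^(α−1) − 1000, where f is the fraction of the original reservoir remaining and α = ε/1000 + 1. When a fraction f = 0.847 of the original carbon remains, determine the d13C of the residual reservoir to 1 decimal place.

-30.1 per mil

Rayleigh residual: δ_res = (δ₀ + 1000)·f^(α−1) − 1000
α − 1 = -0.02360
f^(α−1) = 0.847^(-0.02360) = 1.003927
δ_res = (-33.9 + 1000) × 1.003927 − 1000 = 969.893 − 1000 = -30.11 per mil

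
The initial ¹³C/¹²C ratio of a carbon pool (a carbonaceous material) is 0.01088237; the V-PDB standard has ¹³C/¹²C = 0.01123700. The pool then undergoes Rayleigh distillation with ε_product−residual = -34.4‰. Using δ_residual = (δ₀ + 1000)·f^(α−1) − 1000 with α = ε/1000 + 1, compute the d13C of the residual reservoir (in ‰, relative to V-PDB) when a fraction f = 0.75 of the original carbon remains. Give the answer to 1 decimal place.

-21.9‰

δ₀ = (0.01088237/0.01123700 − 1)×1000 = (0.968441 − 1)×1000 = -31.559‰
α − 1 = ε/1000 = -0.0344
f^(α−1) = 0.75^(-0.0344) = 1.009945
δ_res = (-31.559 + 1000) × 1.009945 − 1000 = 978.072 − 1000 = -21.93‰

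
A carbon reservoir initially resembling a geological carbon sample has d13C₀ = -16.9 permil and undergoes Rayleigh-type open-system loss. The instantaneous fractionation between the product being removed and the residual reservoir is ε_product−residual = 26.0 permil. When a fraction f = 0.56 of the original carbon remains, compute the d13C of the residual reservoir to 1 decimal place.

Rayleigh residual: δ_res = (δ₀ + 1000)·f^(α−1) − 1000
α = ε/1000 + 1 = 1.02600, so α − 1 = 0.02600
f^(α−1) = 0.56^(0.02600) = 0.985038
δ_res = (-16.9 + 1000) × 0.985038 − 1000 = 968.391 − 1000 = -31.61 permil

-31.6 permil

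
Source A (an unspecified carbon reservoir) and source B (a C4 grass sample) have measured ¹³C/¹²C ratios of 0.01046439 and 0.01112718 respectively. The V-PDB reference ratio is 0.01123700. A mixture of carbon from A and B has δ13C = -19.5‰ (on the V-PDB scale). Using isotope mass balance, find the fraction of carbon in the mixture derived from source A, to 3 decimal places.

δ_A = (0.01046439/0.01123700 − 1)×1000 = (0.931244 − 1)×1000 = -68.756‰
δ_B = (0.01112718/0.01123700 − 1)×1000 = (0.990227 − 1)×1000 = -9.773‰
f_A = (δ_mix − δ_B)/(δ_A − δ_B) = (-19.5 − (-9.773))/(-68.756 − (-9.773))
f_A = -9.727 / -58.983 = 0.1649

0.165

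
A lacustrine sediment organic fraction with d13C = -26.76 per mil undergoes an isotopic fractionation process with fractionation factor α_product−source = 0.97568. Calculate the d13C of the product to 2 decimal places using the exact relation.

-50.43 per mil

δ_product = (δ_source + 1000)·α − 1000
δ_product = (-26.76 + 1000) × 0.97568 − 1000
δ_product = 949.571 − 1000 = -50.429 per mil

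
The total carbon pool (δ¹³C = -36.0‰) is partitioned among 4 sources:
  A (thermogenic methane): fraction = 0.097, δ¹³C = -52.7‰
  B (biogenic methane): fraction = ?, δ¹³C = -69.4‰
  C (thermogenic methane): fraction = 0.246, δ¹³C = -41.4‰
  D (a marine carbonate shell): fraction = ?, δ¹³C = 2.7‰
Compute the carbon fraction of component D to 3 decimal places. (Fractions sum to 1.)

0.345

Let f_D and f_B be the unknown fractions; fractions sum to 1 so f_D + f_B = 0.657.
Mass balance: Σ fᵢ·δᵢ = δ_bulk ⇒ f_D·(2.7) + f_B·(-69.4) = -36.0 − (-15.296) = -20.704
Substitute f_B = 0.657 − f_D:
f_D·(2.7 − -69.4) = -20.704 − 0.657×(-69.4) = 24.892
f_D = 24.892 / 72.1 = 0.3452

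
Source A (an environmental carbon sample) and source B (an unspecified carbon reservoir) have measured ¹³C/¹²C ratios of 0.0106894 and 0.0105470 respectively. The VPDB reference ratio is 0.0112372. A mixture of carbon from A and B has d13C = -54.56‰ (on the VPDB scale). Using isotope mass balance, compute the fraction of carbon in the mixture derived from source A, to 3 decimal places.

0.541

δ_A = (0.0106894/0.0112372 − 1)×1000 = (0.951251 − 1)×1000 = -48.749‰
δ_B = (0.0105470/0.0112372 − 1)×1000 = (0.938579 − 1)×1000 = -61.421‰
f_A = (δ_mix − δ_B)/(δ_A − δ_B) = (-54.56 − (-61.421))/(-48.749 − (-61.421))
f_A = 6.861 / 12.672 = 0.5414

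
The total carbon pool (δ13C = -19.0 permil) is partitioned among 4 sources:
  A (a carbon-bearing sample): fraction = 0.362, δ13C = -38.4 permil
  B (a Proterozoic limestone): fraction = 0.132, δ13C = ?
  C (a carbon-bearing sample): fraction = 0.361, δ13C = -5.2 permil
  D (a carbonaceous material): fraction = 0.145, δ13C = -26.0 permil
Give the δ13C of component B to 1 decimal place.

Isotope mass balance: δ_bulk = Σ fᵢ·δᵢ.
-19.0 = 0.362×(-38.4) + 0.132×δ_B + 0.361×(-5.2) + 0.145×(-26.0)
0.132·δ_B = -19.0 − (-19.548) = 0.548
δ_B = 0.548 / 0.132 = 4.15 permil

4.2 permil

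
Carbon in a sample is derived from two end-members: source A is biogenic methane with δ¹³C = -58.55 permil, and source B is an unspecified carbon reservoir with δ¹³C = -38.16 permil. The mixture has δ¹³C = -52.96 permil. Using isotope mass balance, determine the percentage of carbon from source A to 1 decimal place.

δ_mix = f_A·δ_A + (1 − f_A)·δ_B  ⇒  f_A = (δ_mix − δ_B)/(δ_A − δ_B)
f_A = (-52.96 − (-38.16)) / (-58.55 − (-38.16))
f_A = -14.80 / -20.39 = 0.7258

72.6%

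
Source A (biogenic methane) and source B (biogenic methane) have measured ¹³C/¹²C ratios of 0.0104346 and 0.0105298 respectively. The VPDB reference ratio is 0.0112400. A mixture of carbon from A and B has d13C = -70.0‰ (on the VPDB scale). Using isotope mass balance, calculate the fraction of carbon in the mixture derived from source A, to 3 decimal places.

δ_A = (0.0104346/0.0112400 − 1)×1000 = (0.928345 − 1)×1000 = -71.655‰
δ_B = (0.0105298/0.0112400 − 1)×1000 = (0.936815 − 1)×1000 = -63.185‰
f_A = (δ_mix − δ_B)/(δ_A − δ_B) = (-70.0 − (-63.185))/(-71.655 − (-63.185))
f_A = -6.815 / -8.470 = 0.8046

0.805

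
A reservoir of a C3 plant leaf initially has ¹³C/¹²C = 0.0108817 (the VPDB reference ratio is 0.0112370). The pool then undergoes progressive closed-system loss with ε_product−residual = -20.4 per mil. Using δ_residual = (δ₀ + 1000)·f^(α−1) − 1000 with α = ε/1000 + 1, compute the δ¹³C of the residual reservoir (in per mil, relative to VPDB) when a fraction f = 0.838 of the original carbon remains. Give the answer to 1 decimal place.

-28.1 per mil

δ₀ = (0.0108817/0.0112370 − 1)×1000 = (0.968381 − 1)×1000 = -31.619 per mil
α − 1 = ε/1000 = -0.0204
f^(α−1) = 0.838^(-0.0204) = 1.003612
δ_res = (-31.619 + 1000) × 1.003612 − 1000 = 971.879 − 1000 = -28.12 per mil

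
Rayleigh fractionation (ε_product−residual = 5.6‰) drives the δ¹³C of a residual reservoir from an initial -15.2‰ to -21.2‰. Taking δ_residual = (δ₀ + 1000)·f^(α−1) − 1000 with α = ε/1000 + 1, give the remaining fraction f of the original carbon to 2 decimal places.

0.34

α − 1 = ε/1000 = 0.0056
(δ_res + 1000)/(δ₀ + 1000) = (-21.2 + 1000)/(-15.2 + 1000) = 978.8/984.8 = 0.993907
f = 0.993907^(1/0.0056) = exp(ln(0.993907)/0.0056) = exp(-0.00611/0.0056)
f = exp(-1.0913) = 0.3358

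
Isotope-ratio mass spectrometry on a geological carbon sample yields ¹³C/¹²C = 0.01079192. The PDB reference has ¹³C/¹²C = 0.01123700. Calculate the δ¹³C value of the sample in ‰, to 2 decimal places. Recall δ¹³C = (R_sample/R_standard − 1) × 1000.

δ¹³C = (R_sample / R_standard − 1) × 1000
R_sample / R_standard = 0.01079192 / 0.01123700 = 0.960392
δ¹³C = (0.960392 − 1) × 1000 = -39.608‰

-39.61‰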